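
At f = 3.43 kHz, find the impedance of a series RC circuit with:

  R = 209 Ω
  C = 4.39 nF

Step 1 — Angular frequency: ω = 2π·f = 2π·3430 = 2.155e+04 rad/s.
Step 2 — Component impedances:
  R: Z = R = 209 Ω
  C: Z = 1/(jωC) = -j/(ω·C) = 0 - j1.057e+04 Ω
Step 3 — Series combination: Z_total = R + C = 209 - j1.057e+04 Ω = 1.057e+04∠-88.9° Ω.

Z = 209 - j1.057e+04 Ω = 1.057e+04∠-88.9° Ω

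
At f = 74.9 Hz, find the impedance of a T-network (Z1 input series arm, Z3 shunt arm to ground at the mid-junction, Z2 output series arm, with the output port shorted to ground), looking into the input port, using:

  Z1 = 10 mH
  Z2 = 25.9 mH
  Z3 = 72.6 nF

Step 1 — Angular frequency: ω = 2π·f = 2π·74.9 = 470.6 rad/s.
Step 2 — Component impedances:
  Z1: Z = jωL = j·470.6·0.01 = 0 + j4.706 Ω
  Z2: Z = jωL = j·470.6·0.0259 = 0 + j12.19 Ω
  Z3: Z = 1/(jωC) = -j/(ω·C) = 0 - j2.927e+04 Ω
Step 3 — With the output port shorted to ground, the output series arm Z2 runs from the junction to ground; the shunt arm Z3 also runs from the junction to ground. They appear in parallel: Z3 || Z2 = 0 + j12.19 Ω.
Step 4 — Series with input arm Z1: Z_in = Z1 + (Z3 || Z2) = 0 + j16.9 Ω = 16.9∠90.0° Ω.

Z = 0 + j16.9 Ω = 16.9∠90.0° Ω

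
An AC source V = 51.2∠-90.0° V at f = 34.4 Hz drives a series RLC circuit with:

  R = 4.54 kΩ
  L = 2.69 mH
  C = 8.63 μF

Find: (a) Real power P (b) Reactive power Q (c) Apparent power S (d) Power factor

Step 1 — Angular frequency: ω = 2π·f = 2π·34.4 = 216.1 rad/s.
Step 2 — Component impedances:
  R: Z = R = 4540 Ω
  L: Z = jωL = j·216.1·0.00269 = 0 + j0.5814 Ω
  C: Z = 1/(jωC) = -j/(ω·C) = 0 - j536.1 Ω
Step 3 — Series combination: Z_total = R + L + C = 4540 - j535.5 Ω = 4571∠-6.7° Ω.
Step 4 — Source phasor: V = 51.2∠-90.0° V = 0 - j51.2 V.
Step 5 — Current: I = V / Z = 0.001312 - j0.01112 A = 0.0112∠-83.3° A.
Step 6 — Complex power: S = V·I* = 0.5695 - j0.06717 VA.
Step 7 — Real power: P = Re(S) = 0.5695 W.
Step 8 — Reactive power: Q = Im(S) = -0.06717 VAR.
Step 9 — Apparent power: |S| = 0.5734 VA.
Step 10 — Power factor: PF = P/|S| = 0.9931 (leading).

(a) P = 0.5695 W  (b) Q = -0.06717 VAR  (c) S = 0.5734 VA  (d) PF = 0.9931 (leading)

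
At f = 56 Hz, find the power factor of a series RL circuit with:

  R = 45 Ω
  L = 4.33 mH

Step 1 — Angular frequency: ω = 2π·f = 2π·56 = 351.9 rad/s.
Step 2 — Component impedances:
  R: Z = R = 45 Ω
  L: Z = jωL = j·351.9·0.00433 = 0 + j1.524 Ω
Step 3 — Series combination: Z_total = R + L = 45 + j1.524 Ω = 45.03∠1.9° Ω.
Step 4 — Power factor: PF = cos(φ) = Re(Z)/|Z| = 45/45.026 = 0.9994.
Step 5 — Type: Im(Z) = 1.524 ⇒ lagging (phase φ = 1.9°).

PF = 0.9994 (lagging, φ = 1.9°)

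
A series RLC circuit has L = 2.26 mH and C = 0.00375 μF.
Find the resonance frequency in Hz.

Step 1 — Resonance condition Im(Z)=0 gives ω₀ = 1/√(LC).
Step 2 — ω₀ = 1/√(0.00226·3.75e-09) = 3.435e+05 rad/s.
Step 3 — f₀ = ω₀/(2π) = 5.467e+04 Hz.

f₀ = 5.467e+04 Hz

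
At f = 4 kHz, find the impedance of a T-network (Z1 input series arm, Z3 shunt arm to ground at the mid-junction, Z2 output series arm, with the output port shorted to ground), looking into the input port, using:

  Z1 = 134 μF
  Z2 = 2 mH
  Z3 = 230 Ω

Step 1 — Angular frequency: ω = 2π·f = 2π·4000 = 2.513e+04 rad/s.
Step 2 — Component impedances:
  Z1: Z = 1/(jωC) = -j/(ω·C) = 0 - j0.2969 Ω
  Z2: Z = jωL = j·2.513e+04·0.002 = 0 + j50.27 Ω
  Z3: Z = R = 230 Ω
Step 3 — With the output port shorted to ground, the output series arm Z2 runs from the junction to ground; the shunt arm Z3 also runs from the junction to ground. They appear in parallel: Z3 || Z2 = 10.48 + j47.97 Ω.
Step 4 — Series with input arm Z1: Z_in = Z1 + (Z3 || Z2) = 10.48 + j47.68 Ω = 48.82∠77.6° Ω.

Z = 10.48 + j47.68 Ω = 48.82∠77.6° Ω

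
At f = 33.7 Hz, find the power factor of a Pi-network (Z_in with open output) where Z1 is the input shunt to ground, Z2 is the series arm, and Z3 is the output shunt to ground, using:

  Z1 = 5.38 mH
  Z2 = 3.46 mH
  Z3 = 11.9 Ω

Step 1 — Angular frequency: ω = 2π·f = 2π·33.7 = 211.7 rad/s.
Step 2 — Component impedances:
  Z1: Z = jωL = j·211.7·0.00538 = 0 + j1.139 Ω
  Z2: Z = jωL = j·211.7·0.00346 = 0 + j0.7326 Ω
  Z3: Z = R = 11.9 Ω
Step 3 — With open output, the series arm Z2 and the output shunt Z3 appear in series to ground: Z2 + Z3 = 11.9 + j0.7326 Ω.
Step 4 — Parallel with input shunt Z1: Z_in = Z1 || (Z2 + Z3) = 0.1064 + j1.122 Ω = 1.127∠84.6° Ω.
Step 5 — Power factor: PF = cos(φ) = Re(Z)/|Z| = 0.10642/1.1275 = 0.09439.
Step 6 — Type: Im(Z) = 1.122 ⇒ lagging (phase φ = 84.6°).

PF = 0.09439 (lagging, φ = 84.6°)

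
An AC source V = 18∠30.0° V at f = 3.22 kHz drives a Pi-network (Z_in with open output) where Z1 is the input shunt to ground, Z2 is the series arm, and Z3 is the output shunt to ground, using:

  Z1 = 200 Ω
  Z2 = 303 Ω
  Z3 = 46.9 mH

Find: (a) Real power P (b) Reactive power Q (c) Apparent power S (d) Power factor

Step 1 — Angular frequency: ω = 2π·f = 2π·3220 = 2.023e+04 rad/s.
Step 2 — Component impedances:
  Z1: Z = R = 200 Ω
  Z2: Z = R = 303 Ω
  Z3: Z = jωL = j·2.023e+04·0.0469 = 0 + j948.9 Ω
Step 3 — With open output, the series arm Z2 and the output shunt Z3 appear in series to ground: Z2 + Z3 = 303 + j948.9 Ω.
Step 4 — Parallel with input shunt Z1: Z_in = Z1 || (Z2 + Z3) = 182.6 + j32.91 Ω = 185.5∠10.2° Ω.
Step 5 — Source phasor: V = 18∠30.0° V = 15.59 + j9 V.
Step 6 — Current: I = V / Z = 0.09131 + j0.03284 A = 0.09704∠19.8° A.
Step 7 — Complex power: S = V·I* = 1.719 + j0.3099 VA.
Step 8 — Real power: P = Re(S) = 1.719 W.
Step 9 — Reactive power: Q = Im(S) = 0.3099 VAR.
Step 10 — Apparent power: |S| = 1.747 VA.
Step 11 — Power factor: PF = P/|S| = 0.9841 (lagging).

(a) P = 1.719 W  (b) Q = 0.3099 VAR  (c) S = 1.747 VA  (d) PF = 0.9841 (lagging)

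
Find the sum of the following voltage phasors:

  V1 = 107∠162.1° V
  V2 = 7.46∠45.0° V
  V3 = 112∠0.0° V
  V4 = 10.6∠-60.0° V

Step 1 — Convert each phasor to rectangular form:
  V1 = 107·(cos(162.1°) + j·sin(162.1°)) = -101.8 + j32.89 V
  V2 = 7.46·(cos(45.0°) + j·sin(45.0°)) = 5.275 + j5.275 V
  V3 = 112·(cos(0.0°) + j·sin(0.0°)) = 112 V
  V4 = 10.6·(cos(-60.0°) + j·sin(-60.0°)) = 5.3 - j9.18 V
Step 2 — Sum components: V_total = 20.75 + j28.98 V.
Step 3 — Convert to polar: |V_total| = 35.65 V, ∠V_total = 54.4°.

V_total = 35.65∠54.4° V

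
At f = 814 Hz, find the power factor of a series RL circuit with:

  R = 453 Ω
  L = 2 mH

Step 1 — Angular frequency: ω = 2π·f = 2π·814 = 5115 rad/s.
Step 2 — Component impedances:
  R: Z = R = 453 Ω
  L: Z = jωL = j·5115·0.002 = 0 + j10.23 Ω
Step 3 — Series combination: Z_total = R + L = 453 + j10.23 Ω = 453.1∠1.3° Ω.
Step 4 — Power factor: PF = cos(φ) = Re(Z)/|Z| = 453/453.12 = 0.9997.
Step 5 — Type: Im(Z) = 10.23 ⇒ lagging (phase φ = 1.3°).

PF = 0.9997 (lagging, φ = 1.3°)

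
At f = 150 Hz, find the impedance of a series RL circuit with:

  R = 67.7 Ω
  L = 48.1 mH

Step 1 — Angular frequency: ω = 2π·f = 2π·150 = 942.5 rad/s.
Step 2 — Component impedances:
  R: Z = R = 67.7 Ω
  L: Z = jωL = j·942.5·0.0481 = 0 + j45.33 Ω
Step 3 — Series combination: Z_total = R + L = 67.7 + j45.33 Ω = 81.48∠33.8° Ω.

Z = 67.7 + j45.33 Ω = 81.48∠33.8° Ω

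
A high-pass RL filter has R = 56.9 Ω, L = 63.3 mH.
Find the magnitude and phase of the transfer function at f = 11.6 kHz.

Step 1 — Angular frequency: ω = 2π·1.16e+04 = 7.288e+04 rad/s.
Step 2 — Transfer function: H(jω) = jωL/(R + jωL).
Step 3 — Numerator jωL = j·4614; denominator R + jωL = 56.9 + j4614.
Step 4 — H = 0.9998 + j0.01233.
Step 5 — Magnitude: |H| = 0.9999 (-0.0 dB); phase: φ = 0.7°.

|H| = 0.9999 (-0.0 dB), φ = 0.7°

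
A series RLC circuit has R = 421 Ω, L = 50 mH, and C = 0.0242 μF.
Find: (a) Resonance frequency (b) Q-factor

Step 1 — Resonance condition Im(Z)=0 gives ω₀ = 1/√(LC).
Step 2 — ω₀ = 1/√(0.05·2.42e-08) = 2.875e+04 rad/s.
Step 3 — f₀ = ω₀/(2π) = 4575 Hz.
Step 4 — Series Q: Q = ω₀L/R = 2.875e+04·0.05/421 = 3.414.

(a) f₀ = 4575 Hz  (b) Q = 3.414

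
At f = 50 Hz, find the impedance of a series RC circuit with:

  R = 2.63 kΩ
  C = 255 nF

Step 1 — Angular frequency: ω = 2π·f = 2π·50 = 314.2 rad/s.
Step 2 — Component impedances:
  R: Z = R = 2630 Ω
  C: Z = 1/(jωC) = -j/(ω·C) = 0 - j1.248e+04 Ω
Step 3 — Series combination: Z_total = R + C = 2630 - j1.248e+04 Ω = 1.276e+04∠-78.1° Ω.

Z = 2630 - j1.248e+04 Ω = 1.276e+04∠-78.1° Ω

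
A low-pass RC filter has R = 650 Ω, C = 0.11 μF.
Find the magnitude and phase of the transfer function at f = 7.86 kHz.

Step 1 — Angular frequency: ω = 2π·7860 = 4.939e+04 rad/s.
Step 2 — Transfer function: H(jω) = 1/(1 + jωRC).
Step 3 — Denominator: 1 + jωRC = 1 + j·4.939e+04·650·1.1e-07 = 1 + j3.531.
Step 4 — H = 0.07425 - j0.2622.
Step 5 — Magnitude: |H| = 0.2725 (-11.3 dB); phase: φ = -74.2°.

|H| = 0.2725 (-11.3 dB), φ = -74.2°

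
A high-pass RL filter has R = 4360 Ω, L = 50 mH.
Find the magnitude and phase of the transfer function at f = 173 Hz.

Step 1 — Angular frequency: ω = 2π·173 = 1087 rad/s.
Step 2 — Transfer function: H(jω) = jωL/(R + jωL).
Step 3 — Numerator jωL = j·54.35; denominator R + jωL = 4360 + j54.35.
Step 4 — H = 0.0001554 + j0.01246.
Step 5 — Magnitude: |H| = 0.01246 (-38.1 dB); phase: φ = 89.3°.

|H| = 0.01246 (-38.1 dB), φ = 89.3°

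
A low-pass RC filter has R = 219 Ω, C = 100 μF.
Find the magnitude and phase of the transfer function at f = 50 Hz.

Step 1 — Angular frequency: ω = 2π·50 = 314.2 rad/s.
Step 2 — Transfer function: H(jω) = 1/(1 + jωRC).
Step 3 — Denominator: 1 + jωRC = 1 + j·314.2·219·0.0001 = 1 + j6.88.
Step 4 — H = 0.02069 - j0.1423.
Step 5 — Magnitude: |H| = 0.1438 (-16.8 dB); phase: φ = -81.7°.

|H| = 0.1438 (-16.8 dB), φ = -81.7°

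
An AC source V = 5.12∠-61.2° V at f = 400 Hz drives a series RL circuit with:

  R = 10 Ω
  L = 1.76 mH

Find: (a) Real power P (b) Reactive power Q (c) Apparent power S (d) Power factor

Step 1 — Angular frequency: ω = 2π·f = 2π·400 = 2513 rad/s.
Step 2 — Component impedances:
  R: Z = R = 10 Ω
  L: Z = jωL = j·2513·0.00176 = 0 + j4.423 Ω
Step 3 — Series combination: Z_total = R + L = 10 + j4.423 Ω = 10.93∠23.9° Ω.
Step 4 — Source phasor: V = 5.12∠-61.2° V = 2.467 - j4.487 V.
Step 5 — Current: I = V / Z = 0.04031 - j0.4665 A = 0.4682∠-85.1° A.
Step 6 — Complex power: S = V·I* = 2.192 + j0.9698 VA.
Step 7 — Real power: P = Re(S) = 2.192 W.
Step 8 — Reactive power: Q = Im(S) = 0.9698 VAR.
Step 9 — Apparent power: |S| = 2.397 VA.
Step 10 — Power factor: PF = P/|S| = 0.9145 (lagging).

(a) P = 2.192 W  (b) Q = 0.9698 VAR  (c) S = 2.397 VA  (d) PF = 0.9145 (lagging)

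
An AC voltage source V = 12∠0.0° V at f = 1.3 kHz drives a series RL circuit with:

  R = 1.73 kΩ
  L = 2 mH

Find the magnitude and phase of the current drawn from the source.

Step 1 — Angular frequency: ω = 2π·f = 2π·1300 = 8168 rad/s.
Step 2 — Component impedances:
  R: Z = R = 1730 Ω
  L: Z = jωL = j·8168·0.002 = 0 + j16.34 Ω
Step 3 — Series combination: Z_total = R + L = 1730 + j16.34 Ω = 1730∠0.5° Ω.
Step 4 — Source phasor: V = 12∠0.0° V = 12 V.
Step 5 — Ohm's law: I = V / Z_total = (12) / (1730 + j16.34) = 0.006936 - j6.549e-05 A.
Step 6 — Convert to polar: |I| = 0.006936 A, ∠I = -0.5°.

I = 0.006936∠-0.5° A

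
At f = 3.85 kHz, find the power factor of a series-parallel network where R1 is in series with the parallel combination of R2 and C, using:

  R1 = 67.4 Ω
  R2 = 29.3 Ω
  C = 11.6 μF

Step 1 — Angular frequency: ω = 2π·f = 2π·3850 = 2.419e+04 rad/s.
Step 2 — Component impedances:
  R1: Z = R = 67.4 Ω
  R2: Z = R = 29.3 Ω
  C: Z = 1/(jωC) = -j/(ω·C) = 0 - j3.564 Ω
Step 3 — Parallel branch: R2 || C = 1/(1/R2 + 1/C) = 0.4271 - j3.512 Ω.
Step 4 — Series with R1: Z_total = R1 + (R2 || C) = 67.83 - j3.512 Ω = 67.92∠-3.0° Ω.
Step 5 — Power factor: PF = cos(φ) = Re(Z)/|Z| = 67.83/67.92 = 0.9987.
Step 6 — Type: Im(Z) = -3.512 ⇒ leading (phase φ = -3.0°).

PF = 0.9987 (leading, φ = -3.0°)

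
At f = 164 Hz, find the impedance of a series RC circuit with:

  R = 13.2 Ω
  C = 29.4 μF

Step 1 — Angular frequency: ω = 2π·f = 2π·164 = 1030 rad/s.
Step 2 — Component impedances:
  R: Z = R = 13.2 Ω
  C: Z = 1/(jωC) = -j/(ω·C) = 0 - j33.01 Ω
Step 3 — Series combination: Z_total = R + C = 13.2 - j33.01 Ω = 35.55∠-68.2° Ω.

Z = 13.2 - j33.01 Ω = 35.55∠-68.2° Ω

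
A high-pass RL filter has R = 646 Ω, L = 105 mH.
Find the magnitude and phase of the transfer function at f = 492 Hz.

Step 1 — Angular frequency: ω = 2π·492 = 3091 rad/s.
Step 2 — Transfer function: H(jω) = jωL/(R + jωL).
Step 3 — Numerator jωL = j·324.6; denominator R + jωL = 646 + j324.6.
Step 4 — H = 0.2016 + j0.4012.
Step 5 — Magnitude: |H| = 0.449 (-7.0 dB); phase: φ = 63.3°.

|H| = 0.449 (-7.0 dB), φ = 63.3°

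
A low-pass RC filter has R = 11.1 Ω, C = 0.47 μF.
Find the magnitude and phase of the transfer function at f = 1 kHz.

Step 1 — Angular frequency: ω = 2π·1000 = 6283 rad/s.
Step 2 — Transfer function: H(jω) = 1/(1 + jωRC).
Step 3 — Denominator: 1 + jωRC = 1 + j·6283·11.1·4.7e-07 = 1 + j0.03278.
Step 4 — H = 0.9989 - j0.03274.
Step 5 — Magnitude: |H| = 0.9995 (-0.0 dB); phase: φ = -1.9°.

|H| = 0.9995 (-0.0 dB), φ = -1.9°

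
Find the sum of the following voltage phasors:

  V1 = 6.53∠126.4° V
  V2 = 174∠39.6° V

Step 1 — Convert each phasor to rectangular form:
  V1 = 6.53·(cos(126.4°) + j·sin(126.4°)) = -3.875 + j5.256 V
  V2 = 174·(cos(39.6°) + j·sin(39.6°)) = 134.1 + j110.9 V
Step 2 — Sum components: V_total = 130.2 + j116.2 V.
Step 3 — Convert to polar: |V_total| = 174.5 V, ∠V_total = 41.7°.

V_total = 174.5∠41.7° V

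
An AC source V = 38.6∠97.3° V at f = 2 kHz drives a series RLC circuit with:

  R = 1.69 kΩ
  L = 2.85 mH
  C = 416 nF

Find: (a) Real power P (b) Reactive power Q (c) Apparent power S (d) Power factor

Step 1 — Angular frequency: ω = 2π·f = 2π·2000 = 1.257e+04 rad/s.
Step 2 — Component impedances:
  R: Z = R = 1690 Ω
  L: Z = jωL = j·1.257e+04·0.00285 = 0 + j35.81 Ω
  C: Z = 1/(jωC) = -j/(ω·C) = 0 - j191.3 Ω
Step 3 — Series combination: Z_total = R + L + C = 1690 - j155.5 Ω = 1697∠-5.3° Ω.
Step 4 — Source phasor: V = 38.6∠97.3° V = -4.905 + j38.29 V.
Step 5 — Current: I = V / Z = -0.004945 + j0.0222 A = 0.02274∠102.6° A.
Step 6 — Complex power: S = V·I* = 0.8742 - j0.08043 VA.
Step 7 — Real power: P = Re(S) = 0.8742 W.
Step 8 — Reactive power: Q = Im(S) = -0.08043 VAR.
Step 9 — Apparent power: |S| = 0.8779 VA.
Step 10 — Power factor: PF = P/|S| = 0.9958 (leading).

(a) P = 0.8742 W  (b) Q = -0.08043 VAR  (c) S = 0.8779 VA  (d) PF = 0.9958 (leading)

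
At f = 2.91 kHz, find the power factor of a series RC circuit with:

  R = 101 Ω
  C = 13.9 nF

Step 1 — Angular frequency: ω = 2π·f = 2π·2910 = 1.828e+04 rad/s.
Step 2 — Component impedances:
  R: Z = R = 101 Ω
  C: Z = 1/(jωC) = -j/(ω·C) = 0 - j3935 Ω
Step 3 — Series combination: Z_total = R + C = 101 - j3935 Ω = 3936∠-88.5° Ω.
Step 4 — Power factor: PF = cos(φ) = Re(Z)/|Z| = 101/3936 = 0.02566.
Step 5 — Type: Im(Z) = -3935 ⇒ leading (phase φ = -88.5°).

PF = 0.02566 (leading, φ = -88.5°)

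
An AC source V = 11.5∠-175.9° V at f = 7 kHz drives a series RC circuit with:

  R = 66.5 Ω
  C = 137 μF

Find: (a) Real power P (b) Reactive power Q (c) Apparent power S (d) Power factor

Step 1 — Angular frequency: ω = 2π·f = 2π·7000 = 4.398e+04 rad/s.
Step 2 — Component impedances:
  R: Z = R = 66.5 Ω
  C: Z = 1/(jωC) = -j/(ω·C) = 0 - j0.166 Ω
Step 3 — Series combination: Z_total = R + C = 66.5 - j0.166 Ω = 66.5∠-0.1° Ω.
Step 4 — Source phasor: V = 11.5∠-175.9° V = -11.47 - j0.8222 V.
Step 5 — Current: I = V / Z = -0.1725 - j0.01279 A = 0.1729∠-175.8° A.
Step 6 — Complex power: S = V·I* = 1.989 - j0.004963 VA.
Step 7 — Real power: P = Re(S) = 1.989 W.
Step 8 — Reactive power: Q = Im(S) = -0.004963 VAR.
Step 9 — Apparent power: |S| = 1.989 VA.
Step 10 — Power factor: PF = P/|S| = 1 (leading).

(a) P = 1.989 W  (b) Q = -0.004963 VAR  (c) S = 1.989 VA  (d) PF = 1 (leading)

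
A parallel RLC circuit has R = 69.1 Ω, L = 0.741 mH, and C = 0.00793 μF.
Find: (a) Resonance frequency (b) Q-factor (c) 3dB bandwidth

Step 1 — Resonance: ω₀ = 1/√(LC) = 1/√(0.000741·7.93e-09) = 4.125e+05 rad/s.
Step 2 — f₀ = ω₀/(2π) = 6.566e+04 Hz.
Step 3 — Parallel Q: Q = R/(ω₀L) = 69.1/(4.125e+05·0.000741) = 0.2261.
Step 4 — Bandwidth: Δω = ω₀/Q = 1.825e+06 rad/s; BW = Δω/(2π) = 2.904e+05 Hz.

(a) f₀ = 6.566e+04 Hz  (b) Q = 0.2261  (c) BW = 2.904e+05 Hz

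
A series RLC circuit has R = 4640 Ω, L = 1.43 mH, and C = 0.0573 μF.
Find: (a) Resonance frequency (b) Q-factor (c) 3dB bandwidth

Step 1 — Resonance: ω₀ = 1/√(LC) = 1/√(0.00143·5.73e-08) = 1.105e+05 rad/s.
Step 2 — f₀ = ω₀/(2π) = 1.758e+04 Hz.
Step 3 — Series Q: Q = ω₀L/R = 1.105e+05·0.00143/4640 = 0.03405.
Step 4 — Bandwidth: Δω = ω₀/Q = 3.245e+06 rad/s; BW = Δω/(2π) = 5.164e+05 Hz.

(a) f₀ = 1.758e+04 Hz  (b) Q = 0.03405  (c) BW = 5.164e+05 Hz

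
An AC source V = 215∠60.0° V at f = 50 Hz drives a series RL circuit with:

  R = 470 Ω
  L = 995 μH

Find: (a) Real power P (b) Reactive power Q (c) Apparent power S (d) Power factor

Step 1 — Angular frequency: ω = 2π·f = 2π·50 = 314.2 rad/s.
Step 2 — Component impedances:
  R: Z = R = 470 Ω
  L: Z = jωL = j·314.2·0.000995 = 0 + j0.3126 Ω
Step 3 — Series combination: Z_total = R + L = 470 + j0.3126 Ω = 470∠0.0° Ω.
Step 4 — Source phasor: V = 215∠60.0° V = 107.5 + j186.2 V.
Step 5 — Current: I = V / Z = 0.229 + j0.396 A = 0.4574∠60.0° A.
Step 6 — Complex power: S = V·I* = 98.35 + j0.06541 VA.
Step 7 — Real power: P = Re(S) = 98.35 W.
Step 8 — Reactive power: Q = Im(S) = 0.06541 VAR.
Step 9 — Apparent power: |S| = 98.35 VA.
Step 10 — Power factor: PF = P/|S| = 1 (lagging).

(a) P = 98.35 W  (b) Q = 0.06541 VAR  (c) S = 98.35 VA  (d) PF = 1 (lagging)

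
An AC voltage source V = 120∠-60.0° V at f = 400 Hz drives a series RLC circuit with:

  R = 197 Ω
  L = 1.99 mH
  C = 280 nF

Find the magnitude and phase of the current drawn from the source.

Step 1 — Angular frequency: ω = 2π·f = 2π·400 = 2513 rad/s.
Step 2 — Component impedances:
  R: Z = R = 197 Ω
  L: Z = jωL = j·2513·0.00199 = 0 + j5.001 Ω
  C: Z = 1/(jωC) = -j/(ω·C) = 0 - j1421 Ω
Step 3 — Series combination: Z_total = R + L + C = 197 - j1416 Ω = 1430∠-82.1° Ω.
Step 4 — Source phasor: V = 120∠-60.0° V = 60 - j103.9 V.
Step 5 — Ohm's law: I = V / Z_total = (60 - j103.9) / (197 - j1416) = 0.07778 + j0.03155 A.
Step 6 — Convert to polar: |I| = 0.08394 A, ∠I = 22.1°.

I = 0.08394∠22.1° A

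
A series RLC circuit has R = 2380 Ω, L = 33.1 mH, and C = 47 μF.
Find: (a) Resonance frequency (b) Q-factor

Step 1 — Resonance condition Im(Z)=0 gives ω₀ = 1/√(LC).
Step 2 — ω₀ = 1/√(0.0331·4.7e-05) = 801.7 rad/s.
Step 3 — f₀ = ω₀/(2π) = 127.6 Hz.
Step 4 — Series Q: Q = ω₀L/R = 801.7·0.0331/2380 = 0.01115.

(a) f₀ = 127.6 Hz  (b) Q = 0.01115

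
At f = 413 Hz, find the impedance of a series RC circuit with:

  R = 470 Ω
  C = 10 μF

Step 1 — Angular frequency: ω = 2π·f = 2π·413 = 2595 rad/s.
Step 2 — Component impedances:
  R: Z = R = 470 Ω
  C: Z = 1/(jωC) = -j/(ω·C) = 0 - j38.54 Ω
Step 3 — Series combination: Z_total = R + C = 470 - j38.54 Ω = 471.6∠-4.7° Ω.

Z = 470 - j38.54 Ω = 471.6∠-4.7° Ω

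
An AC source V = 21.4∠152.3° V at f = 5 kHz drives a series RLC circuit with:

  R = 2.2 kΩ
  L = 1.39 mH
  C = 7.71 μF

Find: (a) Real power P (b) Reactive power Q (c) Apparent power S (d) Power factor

Step 1 — Angular frequency: ω = 2π·f = 2π·5000 = 3.142e+04 rad/s.
Step 2 — Component impedances:
  R: Z = R = 2200 Ω
  L: Z = jωL = j·3.142e+04·0.00139 = 0 + j43.67 Ω
  C: Z = 1/(jωC) = -j/(ω·C) = 0 - j4.129 Ω
Step 3 — Series combination: Z_total = R + L + C = 2200 + j39.54 Ω = 2200∠1.0° Ω.
Step 4 — Source phasor: V = 21.4∠152.3° V = -18.95 + j9.948 V.
Step 5 — Current: I = V / Z = -0.008528 + j0.004675 A = 0.009726∠151.3° A.
Step 6 — Complex power: S = V·I* = 0.2081 + j0.00374 VA.
Step 7 — Real power: P = Re(S) = 0.2081 W.
Step 8 — Reactive power: Q = Im(S) = 0.00374 VAR.
Step 9 — Apparent power: |S| = 0.2081 VA.
Step 10 — Power factor: PF = P/|S| = 0.9998 (lagging).

(a) P = 0.2081 W  (b) Q = 0.00374 VAR  (c) S = 0.2081 VA  (d) PF = 0.9998 (lagging)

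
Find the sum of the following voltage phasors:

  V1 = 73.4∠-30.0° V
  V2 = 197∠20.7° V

Step 1 — Convert each phasor to rectangular form:
  V1 = 73.4·(cos(-30.0°) + j·sin(-30.0°)) = 63.57 - j36.7 V
  V2 = 197·(cos(20.7°) + j·sin(20.7°)) = 184.3 + j69.63 V
Step 2 — Sum components: V_total = 247.8 + j32.93 V.
Step 3 — Convert to polar: |V_total| = 250 V, ∠V_total = 7.6°.

V_total = 250∠7.6° V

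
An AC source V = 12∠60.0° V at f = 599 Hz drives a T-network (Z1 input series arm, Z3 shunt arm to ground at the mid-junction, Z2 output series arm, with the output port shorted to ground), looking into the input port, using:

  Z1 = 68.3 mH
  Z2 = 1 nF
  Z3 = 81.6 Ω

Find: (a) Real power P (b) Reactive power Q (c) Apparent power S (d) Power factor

Step 1 — Angular frequency: ω = 2π·f = 2π·599 = 3764 rad/s.
Step 2 — Component impedances:
  Z1: Z = jωL = j·3764·0.0683 = 0 + j257.1 Ω
  Z2: Z = 1/(jωC) = -j/(ω·C) = 0 - j2.657e+05 Ω
  Z3: Z = R = 81.6 Ω
Step 3 — With the output port shorted to ground, the output series arm Z2 runs from the junction to ground; the shunt arm Z3 also runs from the junction to ground. They appear in parallel: Z3 || Z2 = 81.6 - j0.02506 Ω.
Step 4 — Series with input arm Z1: Z_in = Z1 + (Z3 || Z2) = 81.6 + j257 Ω = 269.7∠72.4° Ω.
Step 5 — Source phasor: V = 12∠60.0° V = 6 + j10.39 V.
Step 6 — Current: I = V / Z = 0.04346 - j0.009545 A = 0.0445∠-12.4° A.
Step 7 — Complex power: S = V·I* = 0.1616 + j0.5089 VA.
Step 8 — Real power: P = Re(S) = 0.1616 W.
Step 9 — Reactive power: Q = Im(S) = 0.5089 VAR.
Step 10 — Apparent power: |S| = 0.534 VA.
Step 11 — Power factor: PF = P/|S| = 0.3026 (lagging).

(a) P = 0.1616 W  (b) Q = 0.5089 VAR  (c) S = 0.534 VA  (d) PF = 0.3026 (lagging)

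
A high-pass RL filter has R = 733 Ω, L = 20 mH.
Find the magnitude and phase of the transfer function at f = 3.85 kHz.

Step 1 — Angular frequency: ω = 2π·3850 = 2.419e+04 rad/s.
Step 2 — Transfer function: H(jω) = jωL/(R + jωL).
Step 3 — Numerator jωL = j·483.8; denominator R + jωL = 733 + j483.8.
Step 4 — H = 0.3034 + j0.4597.
Step 5 — Magnitude: |H| = 0.5509 (-5.2 dB); phase: φ = 56.6°.

|H| = 0.5509 (-5.2 dB), φ = 56.6°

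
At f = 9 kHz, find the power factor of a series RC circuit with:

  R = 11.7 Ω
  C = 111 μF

Step 1 — Angular frequency: ω = 2π·f = 2π·9000 = 5.655e+04 rad/s.
Step 2 — Component impedances:
  R: Z = R = 11.7 Ω
  C: Z = 1/(jωC) = -j/(ω·C) = 0 - j0.1593 Ω
Step 3 — Series combination: Z_total = R + C = 11.7 - j0.1593 Ω = 11.7∠-0.8° Ω.
Step 4 — Power factor: PF = cos(φ) = Re(Z)/|Z| = 11.7/11.701 = 0.9999.
Step 5 — Type: Im(Z) = -0.1593 ⇒ leading (phase φ = -0.8°).

PF = 0.9999 (leading, φ = -0.8°)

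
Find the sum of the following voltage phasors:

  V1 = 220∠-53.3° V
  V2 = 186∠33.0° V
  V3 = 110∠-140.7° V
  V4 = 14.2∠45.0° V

Step 1 — Convert each phasor to rectangular form:
  V1 = 220·(cos(-53.3°) + j·sin(-53.3°)) = 131.5 - j176.4 V
  V2 = 186·(cos(33.0°) + j·sin(33.0°)) = 156 + j101.3 V
  V3 = 110·(cos(-140.7°) + j·sin(-140.7°)) = -85.12 - j69.67 V
  V4 = 14.2·(cos(45.0°) + j·sin(45.0°)) = 10.04 + j10.04 V
Step 2 — Sum components: V_total = 212.4 - j134.7 V.
Step 3 — Convert to polar: |V_total| = 251.5 V, ∠V_total = -32.4°.

V_total = 251.5∠-32.4° V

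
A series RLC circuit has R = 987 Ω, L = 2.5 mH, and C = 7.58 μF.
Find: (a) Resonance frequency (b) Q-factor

Step 1 — Resonance condition Im(Z)=0 gives ω₀ = 1/√(LC).
Step 2 — ω₀ = 1/√(0.0025·7.58e-06) = 7264 rad/s.
Step 3 — f₀ = ω₀/(2π) = 1156 Hz.
Step 4 — Series Q: Q = ω₀L/R = 7264·0.0025/987 = 0.0184.

(a) f₀ = 1156 Hz  (b) Q = 0.0184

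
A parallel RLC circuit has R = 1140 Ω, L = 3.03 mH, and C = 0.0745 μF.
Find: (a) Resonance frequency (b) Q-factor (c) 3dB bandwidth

Step 1 — Resonance: ω₀ = 1/√(LC) = 1/√(0.00303·7.45e-08) = 6.656e+04 rad/s.
Step 2 — f₀ = ω₀/(2π) = 1.059e+04 Hz.
Step 3 — Parallel Q: Q = R/(ω₀L) = 1140/(6.656e+04·0.00303) = 5.653.
Step 4 — Bandwidth: Δω = ω₀/Q = 1.177e+04 rad/s; BW = Δω/(2π) = 1874 Hz.

(a) f₀ = 1.059e+04 Hz  (b) Q = 5.653  (c) BW = 1874 Hz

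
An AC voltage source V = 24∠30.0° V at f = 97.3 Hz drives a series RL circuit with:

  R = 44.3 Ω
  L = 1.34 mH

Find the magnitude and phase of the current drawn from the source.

Step 1 — Angular frequency: ω = 2π·f = 2π·97.3 = 611.4 rad/s.
Step 2 — Component impedances:
  R: Z = R = 44.3 Ω
  L: Z = jωL = j·611.4·0.00134 = 0 + j0.8192 Ω
Step 3 — Series combination: Z_total = R + L = 44.3 + j0.8192 Ω = 44.31∠1.1° Ω.
Step 4 — Source phasor: V = 24∠30.0° V = 20.78 + j12 V.
Step 5 — Ohm's law: I = V / Z_total = (20.78 + j12) / (44.3 + j0.8192) = 0.474 + j0.2621 A.
Step 6 — Convert to polar: |I| = 0.5417 A, ∠I = 28.9°.

I = 0.5417∠28.9° A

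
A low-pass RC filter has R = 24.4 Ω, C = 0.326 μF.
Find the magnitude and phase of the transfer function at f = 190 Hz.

Step 1 — Angular frequency: ω = 2π·190 = 1194 rad/s.
Step 2 — Transfer function: H(jω) = 1/(1 + jωRC).
Step 3 — Denominator: 1 + jωRC = 1 + j·1194·24.4·3.26e-07 = 1 + j0.009496.
Step 4 — H = 0.9999 - j0.009495.
Step 5 — Magnitude: |H| = 1 (-0.0 dB); phase: φ = -0.5°.

|H| = 1 (-0.0 dB), φ = -0.5°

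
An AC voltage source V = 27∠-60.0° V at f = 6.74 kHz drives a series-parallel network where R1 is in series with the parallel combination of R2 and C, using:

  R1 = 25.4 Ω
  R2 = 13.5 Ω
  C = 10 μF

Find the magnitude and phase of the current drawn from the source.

Step 1 — Angular frequency: ω = 2π·f = 2π·6740 = 4.235e+04 rad/s.
Step 2 — Component impedances:
  R1: Z = R = 25.4 Ω
  R2: Z = R = 13.5 Ω
  C: Z = 1/(jωC) = -j/(ω·C) = 0 - j2.361 Ω
Step 3 — Parallel branch: R2 || C = 1/(1/R2 + 1/C) = 0.4008 - j2.291 Ω.
Step 4 — Series with R1: Z_total = R1 + (R2 || C) = 25.8 - j2.291 Ω = 25.9∠-5.1° Ω.
Step 5 — Source phasor: V = 27∠-60.0° V = 13.5 - j23.38 V.
Step 6 — Ohm's law: I = V / Z_total = (13.5 - j23.38) / (25.8 - j2.291) = 0.599 - j0.8531 A.
Step 7 — Convert to polar: |I| = 1.042 A, ∠I = -54.9°.

I = 1.042∠-54.9° A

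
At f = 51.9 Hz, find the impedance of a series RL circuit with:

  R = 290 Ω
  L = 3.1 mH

Step 1 — Angular frequency: ω = 2π·f = 2π·51.9 = 326.1 rad/s.
Step 2 — Component impedances:
  R: Z = R = 290 Ω
  L: Z = jωL = j·326.1·0.0031 = 0 + j1.011 Ω
Step 3 — Series combination: Z_total = R + L = 290 + j1.011 Ω = 290∠0.2° Ω.

Z = 290 + j1.011 Ω = 290∠0.2° Ω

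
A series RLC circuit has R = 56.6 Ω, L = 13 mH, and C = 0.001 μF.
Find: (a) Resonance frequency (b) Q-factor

Step 1 — Resonance condition Im(Z)=0 gives ω₀ = 1/√(LC).
Step 2 — ω₀ = 1/√(0.013·1e-09) = 2.774e+05 rad/s.
Step 3 — f₀ = ω₀/(2π) = 4.414e+04 Hz.
Step 4 — Series Q: Q = ω₀L/R = 2.774e+05·0.013/56.6 = 63.7.

(a) f₀ = 4.414e+04 Hz  (b) Q = 63.7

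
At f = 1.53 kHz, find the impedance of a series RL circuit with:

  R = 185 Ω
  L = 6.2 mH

Step 1 — Angular frequency: ω = 2π·f = 2π·1530 = 9613 rad/s.
Step 2 — Component impedances:
  R: Z = R = 185 Ω
  L: Z = jωL = j·9613·0.0062 = 0 + j59.6 Ω
Step 3 — Series combination: Z_total = R + L = 185 + j59.6 Ω = 194.4∠17.9° Ω.

Z = 185 + j59.6 Ω = 194.4∠17.9° Ω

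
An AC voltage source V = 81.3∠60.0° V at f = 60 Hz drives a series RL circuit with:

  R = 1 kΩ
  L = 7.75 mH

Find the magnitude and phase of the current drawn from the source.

Step 1 — Angular frequency: ω = 2π·f = 2π·60 = 377 rad/s.
Step 2 — Component impedances:
  R: Z = R = 1000 Ω
  L: Z = jωL = j·377·0.00775 = 0 + j2.922 Ω
Step 3 — Series combination: Z_total = R + L = 1000 + j2.922 Ω = 1000∠0.2° Ω.
Step 4 — Source phasor: V = 81.3∠60.0° V = 40.65 + j70.41 V.
Step 5 — Ohm's law: I = V / Z_total = (40.65 + j70.41) / (1000 + j2.922) = 0.04086 + j0.07029 A.
Step 6 — Convert to polar: |I| = 0.0813 A, ∠I = 59.8°.

I = 0.0813∠59.8° A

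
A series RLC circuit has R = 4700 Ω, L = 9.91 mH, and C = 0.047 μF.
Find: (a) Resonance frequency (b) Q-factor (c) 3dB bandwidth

Step 1 — Resonance: ω₀ = 1/√(LC) = 1/√(0.00991·4.7e-08) = 4.634e+04 rad/s.
Step 2 — f₀ = ω₀/(2π) = 7375 Hz.
Step 3 — Series Q: Q = ω₀L/R = 4.634e+04·0.00991/4700 = 0.0977.
Step 4 — Bandwidth: Δω = ω₀/Q = 4.743e+05 rad/s; BW = Δω/(2π) = 7.548e+04 Hz.

(a) f₀ = 7375 Hz  (b) Q = 0.0977  (c) BW = 7.548e+04 Hz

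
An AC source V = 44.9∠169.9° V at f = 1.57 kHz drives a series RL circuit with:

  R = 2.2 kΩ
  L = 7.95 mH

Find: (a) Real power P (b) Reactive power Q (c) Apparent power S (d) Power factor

Step 1 — Angular frequency: ω = 2π·f = 2π·1570 = 9865 rad/s.
Step 2 — Component impedances:
  R: Z = R = 2200 Ω
  L: Z = jωL = j·9865·0.00795 = 0 + j78.42 Ω
Step 3 — Series combination: Z_total = R + L = 2200 + j78.42 Ω = 2201∠2.0° Ω.
Step 4 — Source phasor: V = 44.9∠169.9° V = -44.2 + j7.874 V.
Step 5 — Current: I = V / Z = -0.01994 + j0.00429 A = 0.0204∠167.9° A.
Step 6 — Complex power: S = V·I* = 0.9152 + j0.03262 VA.
Step 7 — Real power: P = Re(S) = 0.9152 W.
Step 8 — Reactive power: Q = Im(S) = 0.03262 VAR.
Step 9 — Apparent power: |S| = 0.9158 VA.
Step 10 — Power factor: PF = P/|S| = 0.9994 (lagging).

(a) P = 0.9152 W  (b) Q = 0.03262 VAR  (c) S = 0.9158 VA  (d) PF = 0.9994 (lagging)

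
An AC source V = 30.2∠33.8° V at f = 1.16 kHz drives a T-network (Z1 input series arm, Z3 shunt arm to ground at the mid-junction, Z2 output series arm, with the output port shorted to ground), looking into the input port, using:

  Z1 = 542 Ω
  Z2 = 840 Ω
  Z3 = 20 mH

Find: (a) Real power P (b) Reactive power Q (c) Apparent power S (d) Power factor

Step 1 — Angular frequency: ω = 2π·f = 2π·1160 = 7288 rad/s.
Step 2 — Component impedances:
  Z1: Z = R = 542 Ω
  Z2: Z = R = 840 Ω
  Z3: Z = jωL = j·7288·0.02 = 0 + j145.8 Ω
Step 3 — With the output port shorted to ground, the output series arm Z2 runs from the junction to ground; the shunt arm Z3 also runs from the junction to ground. They appear in parallel: Z3 || Z2 = 24.56 + j141.5 Ω.
Step 4 — Series with input arm Z1: Z_in = Z1 + (Z3 || Z2) = 566.6 + j141.5 Ω = 584∠14.0° Ω.
Step 5 — Source phasor: V = 30.2∠33.8° V = 25.1 + j16.8 V.
Step 6 — Current: I = V / Z = 0.04867 + j0.0175 A = 0.05172∠19.8° A.
Step 7 — Complex power: S = V·I* = 1.515 + j0.3785 VA.
Step 8 — Real power: P = Re(S) = 1.515 W.
Step 9 — Reactive power: Q = Im(S) = 0.3785 VAR.
Step 10 — Apparent power: |S| = 1.562 VA.
Step 11 — Power factor: PF = P/|S| = 0.9702 (lagging).

(a) P = 1.515 W  (b) Q = 0.3785 VAR  (c) S = 1.562 VA  (d) PF = 0.9702 (lagging)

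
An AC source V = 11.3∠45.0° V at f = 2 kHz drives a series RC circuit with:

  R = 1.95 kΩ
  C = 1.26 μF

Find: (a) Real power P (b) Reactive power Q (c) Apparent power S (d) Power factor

Step 1 — Angular frequency: ω = 2π·f = 2π·2000 = 1.257e+04 rad/s.
Step 2 — Component impedances:
  R: Z = R = 1950 Ω
  C: Z = 1/(jωC) = -j/(ω·C) = 0 - j63.16 Ω
Step 3 — Series combination: Z_total = R + C = 1950 - j63.16 Ω = 1951∠-1.9° Ω.
Step 4 — Source phasor: V = 11.3∠45.0° V = 7.99 + j7.99 V.
Step 5 — Current: I = V / Z = 0.003961 + j0.004226 A = 0.005792∠46.9° A.
Step 6 — Complex power: S = V·I* = 0.06541 - j0.002119 VA.
Step 7 — Real power: P = Re(S) = 0.06541 W.
Step 8 — Reactive power: Q = Im(S) = -0.002119 VAR.
Step 9 — Apparent power: |S| = 0.06545 VA.
Step 10 — Power factor: PF = P/|S| = 0.9995 (leading).

(a) P = 0.06541 W  (b) Q = -0.002119 VAR  (c) S = 0.06545 VA  (d) PF = 0.9995 (leading)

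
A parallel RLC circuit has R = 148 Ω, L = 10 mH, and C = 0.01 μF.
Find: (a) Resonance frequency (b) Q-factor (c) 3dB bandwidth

Step 1 — Resonance: ω₀ = 1/√(LC) = 1/√(0.01·1e-08) = 1e+05 rad/s.
Step 2 — f₀ = ω₀/(2π) = 1.592e+04 Hz.
Step 3 — Parallel Q: Q = R/(ω₀L) = 148/(1e+05·0.01) = 0.148.
Step 4 — Bandwidth: Δω = ω₀/Q = 6.757e+05 rad/s; BW = Δω/(2π) = 1.075e+05 Hz.

(a) f₀ = 1.592e+04 Hz  (b) Q = 0.148  (c) BW = 1.075e+05 Hz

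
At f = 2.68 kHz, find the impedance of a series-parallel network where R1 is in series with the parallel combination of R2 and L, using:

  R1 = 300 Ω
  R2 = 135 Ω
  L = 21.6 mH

Step 1 — Angular frequency: ω = 2π·f = 2π·2680 = 1.684e+04 rad/s.
Step 2 — Component impedances:
  R1: Z = R = 300 Ω
  R2: Z = R = 135 Ω
  L: Z = jωL = j·1.684e+04·0.0216 = 0 + j363.7 Ω
Step 3 — Parallel branch: R2 || L = 1/(1/R2 + 1/L) = 118.7 + j44.04 Ω.
Step 4 — Series with R1: Z_total = R1 + (R2 || L) = 418.7 + j44.04 Ω = 421∠6.0° Ω.

Z = 418.7 + j44.04 Ω = 421∠6.0° Ω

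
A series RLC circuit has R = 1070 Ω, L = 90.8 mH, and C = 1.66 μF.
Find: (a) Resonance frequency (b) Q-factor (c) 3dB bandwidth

Step 1 — Resonance: ω₀ = 1/√(LC) = 1/√(0.0908·1.66e-06) = 2576 rad/s.
Step 2 — f₀ = ω₀/(2π) = 409.9 Hz.
Step 3 — Series Q: Q = ω₀L/R = 2576·0.0908/1070 = 0.2186.
Step 4 — Bandwidth: Δω = ω₀/Q = 1.178e+04 rad/s; BW = Δω/(2π) = 1876 Hz.

(a) f₀ = 409.9 Hz  (b) Q = 0.2186  (c) BW = 1876 Hz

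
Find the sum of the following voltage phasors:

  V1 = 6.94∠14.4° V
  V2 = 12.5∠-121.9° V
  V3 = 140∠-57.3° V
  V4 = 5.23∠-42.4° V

Step 1 — Convert each phasor to rectangular form:
  V1 = 6.94·(cos(14.4°) + j·sin(14.4°)) = 6.722 + j1.726 V
  V2 = 12.5·(cos(-121.9°) + j·sin(-121.9°)) = -6.605 - j10.61 V
  V3 = 140·(cos(-57.3°) + j·sin(-57.3°)) = 75.63 - j117.8 V
  V4 = 5.23·(cos(-42.4°) + j·sin(-42.4°)) = 3.862 - j3.527 V
Step 2 — Sum components: V_total = 79.61 - j130.2 V.
Step 3 — Convert to polar: |V_total| = 152.6 V, ∠V_total = -58.6°.

V_total = 152.6∠-58.6° V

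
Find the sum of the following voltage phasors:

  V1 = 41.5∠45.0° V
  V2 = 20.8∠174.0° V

Step 1 — Convert each phasor to rectangular form:
  V1 = 41.5·(cos(45.0°) + j·sin(45.0°)) = 29.34 + j29.34 V
  V2 = 20.8·(cos(174.0°) + j·sin(174.0°)) = -20.69 + j2.174 V
Step 2 — Sum components: V_total = 8.659 + j31.52 V.
Step 3 — Convert to polar: |V_total| = 32.69 V, ∠V_total = 74.6°.

V_total = 32.69∠74.6° V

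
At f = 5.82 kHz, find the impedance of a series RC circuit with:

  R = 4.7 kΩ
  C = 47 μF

Step 1 — Angular frequency: ω = 2π·f = 2π·5820 = 3.657e+04 rad/s.
Step 2 — Component impedances:
  R: Z = R = 4700 Ω
  C: Z = 1/(jωC) = -j/(ω·C) = 0 - j0.5818 Ω
Step 3 — Series combination: Z_total = R + C = 4700 - j0.5818 Ω = 4700∠-0.0° Ω.

Z = 4700 - j0.5818 Ω = 4700∠-0.0° Ω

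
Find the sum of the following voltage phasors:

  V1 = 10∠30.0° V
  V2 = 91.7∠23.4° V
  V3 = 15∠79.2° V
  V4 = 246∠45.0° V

Step 1 — Convert each phasor to rectangular form:
  V1 = 10·(cos(30.0°) + j·sin(30.0°)) = 8.66 + j5 V
  V2 = 91.7·(cos(23.4°) + j·sin(23.4°)) = 84.16 + j36.42 V
  V3 = 15·(cos(79.2°) + j·sin(79.2°)) = 2.811 + j14.73 V
  V4 = 246·(cos(45.0°) + j·sin(45.0°)) = 173.9 + j173.9 V
Step 2 — Sum components: V_total = 269.6 + j230.1 V.
Step 3 — Convert to polar: |V_total| = 354.4 V, ∠V_total = 40.5°.

V_total = 354.4∠40.5° V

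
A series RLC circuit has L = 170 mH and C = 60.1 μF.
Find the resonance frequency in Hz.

Step 1 — Resonance condition Im(Z)=0 gives ω₀ = 1/√(LC).
Step 2 — ω₀ = 1/√(0.17·6.01e-05) = 312.9 rad/s.
Step 3 — f₀ = ω₀/(2π) = 49.79 Hz.

f₀ = 49.79 Hz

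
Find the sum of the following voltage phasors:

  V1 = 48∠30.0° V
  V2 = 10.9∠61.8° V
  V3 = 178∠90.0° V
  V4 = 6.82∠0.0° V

Step 1 — Convert each phasor to rectangular form:
  V1 = 48·(cos(30.0°) + j·sin(30.0°)) = 41.57 + j24 V
  V2 = 10.9·(cos(61.8°) + j·sin(61.8°)) = 5.151 + j9.606 V
  V3 = 178·(cos(90.0°) + j·sin(90.0°)) = 0 + j178 V
  V4 = 6.82·(cos(0.0°) + j·sin(0.0°)) = 6.82 V
Step 2 — Sum components: V_total = 53.54 + j211.6 V.
Step 3 — Convert to polar: |V_total| = 218.3 V, ∠V_total = 75.8°.

V_total = 218.3∠75.8° V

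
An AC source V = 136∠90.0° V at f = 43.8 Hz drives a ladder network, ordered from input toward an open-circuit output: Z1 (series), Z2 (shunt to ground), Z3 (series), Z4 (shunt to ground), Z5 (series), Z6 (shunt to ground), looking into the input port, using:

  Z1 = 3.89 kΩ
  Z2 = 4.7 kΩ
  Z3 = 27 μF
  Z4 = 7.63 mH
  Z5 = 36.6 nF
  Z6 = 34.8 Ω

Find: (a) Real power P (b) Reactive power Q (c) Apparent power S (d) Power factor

Step 1 — Angular frequency: ω = 2π·f = 2π·43.8 = 275.2 rad/s.
Step 2 — Component impedances:
  Z1: Z = R = 3890 Ω
  Z2: Z = R = 4700 Ω
  Z3: Z = 1/(jωC) = -j/(ω·C) = 0 - j134.6 Ω
  Z4: Z = jωL = j·275.2·0.00763 = 0 + j2.1 Ω
  Z5: Z = 1/(jωC) = -j/(ω·C) = 0 - j9.928e+04 Ω
  Z6: Z = R = 34.8 Ω
Step 3 — Ladder network (open output): work backward from the far end, alternating series and parallel combinations. Z_in = 3894 - j132.4 Ω = 3896∠-1.9° Ω.
Step 4 — Source phasor: V = 136∠90.0° V = 0 + j136 V.
Step 5 — Current: I = V / Z = -0.001186 + j0.03489 A = 0.03491∠91.9° A.
Step 6 — Complex power: S = V·I* = 4.745 - j0.1613 VA.
Step 7 — Real power: P = Re(S) = 4.745 W.
Step 8 — Reactive power: Q = Im(S) = -0.1613 VAR.
Step 9 — Apparent power: |S| = 4.747 VA.
Step 10 — Power factor: PF = P/|S| = 0.9994 (leading).

(a) P = 4.745 W  (b) Q = -0.1613 VAR  (c) S = 4.747 VA  (d) PF = 0.9994 (leading)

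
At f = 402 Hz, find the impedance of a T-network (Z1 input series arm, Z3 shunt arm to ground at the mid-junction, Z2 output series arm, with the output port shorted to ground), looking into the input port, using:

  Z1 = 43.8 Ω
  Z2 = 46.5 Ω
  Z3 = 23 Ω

Step 1 — Angular frequency: ω = 2π·f = 2π·402 = 2526 rad/s.
Step 2 — Component impedances:
  Z1: Z = R = 43.8 Ω
  Z2: Z = R = 46.5 Ω
  Z3: Z = R = 23 Ω
Step 3 — With the output port shorted to ground, the output series arm Z2 runs from the junction to ground; the shunt arm Z3 also runs from the junction to ground. They appear in parallel: Z3 || Z2 = 15.39 Ω.
Step 4 — Series with input arm Z1: Z_in = Z1 + (Z3 || Z2) = 59.19 Ω = 59.19∠0.0° Ω.

Z = 59.19 Ω = 59.19∠0.0° Ω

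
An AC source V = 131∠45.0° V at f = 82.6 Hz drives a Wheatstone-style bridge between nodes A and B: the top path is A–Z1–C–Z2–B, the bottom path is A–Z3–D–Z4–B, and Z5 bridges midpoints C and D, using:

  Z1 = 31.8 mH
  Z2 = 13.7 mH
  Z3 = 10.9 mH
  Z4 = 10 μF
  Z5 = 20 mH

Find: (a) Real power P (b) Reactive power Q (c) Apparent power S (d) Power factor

Step 1 — Angular frequency: ω = 2π·f = 2π·82.6 = 519 rad/s.
Step 2 — Component impedances:
  Z1: Z = jωL = j·519·0.0318 = 0 + j16.5 Ω
  Z2: Z = jωL = j·519·0.0137 = 0 + j7.11 Ω
  Z3: Z = jωL = j·519·0.0109 = 0 + j5.657 Ω
  Z4: Z = 1/(jωC) = -j/(ω·C) = 0 - j192.7 Ω
  Z5: Z = jωL = j·519·0.02 = 0 + j10.38 Ω
Step 3 — Bridge requires nodal analysis (the Z5 bridge couples midpoints C and D, so the two paths cannot be reduced to a simple series/parallel combination). Setting node B to ground and injecting 1 A at node A, the 3-node admittance system at A, C, D solves to V_A = Z_AB = 0 + j16.1 Ω = 16.1∠90.0° Ω.
Step 4 — Source phasor: V = 131∠45.0° V = 92.63 + j92.63 V.
Step 5 — Current: I = V / Z = 5.753 - j5.753 A = 8.136∠-45.0° A.
Step 6 — Complex power: S = V·I* = 0 + j1066 VA.
Step 7 — Real power: P = Re(S) = 0 W.
Step 8 — Reactive power: Q = Im(S) = 1066 VAR.
Step 9 — Apparent power: |S| = 1066 VA.
Step 10 — Power factor: PF = P/|S| = 0 (lagging).

(a) P = 0 W  (b) Q = 1066 VAR  (c) S = 1066 VA  (d) PF = 0 (lagging)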